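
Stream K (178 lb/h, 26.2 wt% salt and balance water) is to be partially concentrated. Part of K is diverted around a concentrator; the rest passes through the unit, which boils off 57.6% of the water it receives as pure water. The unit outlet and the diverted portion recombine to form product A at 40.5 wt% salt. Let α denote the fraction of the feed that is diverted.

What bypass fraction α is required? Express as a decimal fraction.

All 178×0.262 = 46.636 lb/h of salt reaches A, so A = 46.636/0.405 = 115.15 lb/h and vapour = 62.849 lb/h.
The evaporator receives (1−α)·178 of feed at 0.738 water and removes 0.576 of that water:
0.576×0.738×(1−α)×178 = 62.849
(1−α) = 62.849/75.666 = 0.8306;  α = 0.1694.

0.169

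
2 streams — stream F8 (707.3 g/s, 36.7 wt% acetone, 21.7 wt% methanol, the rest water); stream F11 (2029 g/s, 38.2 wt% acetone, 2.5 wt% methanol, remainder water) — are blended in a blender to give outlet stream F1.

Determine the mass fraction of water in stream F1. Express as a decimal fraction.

0.5472

Total flow out = 707.3 + 2029 = 2736.3 g/s.
water in = 707.3×0.416 + 2029×0.593 = 1497.4 g/s.
water mass fraction in F1 = 1497.4/2736.3 = 0.5472.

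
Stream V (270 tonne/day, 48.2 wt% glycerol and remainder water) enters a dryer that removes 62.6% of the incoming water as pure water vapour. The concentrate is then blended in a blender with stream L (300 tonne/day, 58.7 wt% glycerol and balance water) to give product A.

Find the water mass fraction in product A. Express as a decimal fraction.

0.365

Vapour removed = 0.626×0.518×270 = 87.552 tonne/day; concentrate = 182.45 tonne/day.
water reaching the mixer = 52.308 (from concentrate) + 300×0.413 = 176.21 tonne/day.
Product flow = 182.45 + 300 = 482.45 tonne/day; water fraction = 0.365.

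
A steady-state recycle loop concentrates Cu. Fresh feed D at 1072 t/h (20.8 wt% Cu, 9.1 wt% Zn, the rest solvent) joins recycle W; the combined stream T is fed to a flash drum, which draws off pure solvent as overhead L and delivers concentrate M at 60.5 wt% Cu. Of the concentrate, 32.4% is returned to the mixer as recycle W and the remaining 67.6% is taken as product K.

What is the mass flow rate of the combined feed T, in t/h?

Overall Cu balance (none leaves overhead): Cu in fresh feed = Cu in product, i.e. 1072×0.208 = (1−0.324)·M·0.605.
M = 222.98/(0.605×0.676) = 545.2 t/h.
Recycle W = 0.324×545.2 = 176.64 t/h.
Combined feed T = 1072 + 176.64 = 1248.6 t/h.

1249 t/h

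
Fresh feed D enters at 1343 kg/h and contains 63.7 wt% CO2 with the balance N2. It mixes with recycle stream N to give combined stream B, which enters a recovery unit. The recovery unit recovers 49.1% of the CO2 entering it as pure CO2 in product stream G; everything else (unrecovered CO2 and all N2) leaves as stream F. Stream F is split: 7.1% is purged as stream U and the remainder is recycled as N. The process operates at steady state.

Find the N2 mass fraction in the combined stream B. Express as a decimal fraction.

0.809

N2 enters only via D and leaves only via the purge: 1343×0.363 = 0.071×(N2 in F), and the recovery unit passes all N2, so N2 in B = N2 in F = 6866.3 kg/h.
CO2 in B: m_A = 1343×0.637 + (1−0.071)·(1−0.491)·m_A, so m_A = 855.49/0.5271 = 1622.9 kg/h.
B = 1622.9 + 6866.3 = 8489.2 kg/h.
N2 fraction in B = 6866.3/8489.2 = 0.809.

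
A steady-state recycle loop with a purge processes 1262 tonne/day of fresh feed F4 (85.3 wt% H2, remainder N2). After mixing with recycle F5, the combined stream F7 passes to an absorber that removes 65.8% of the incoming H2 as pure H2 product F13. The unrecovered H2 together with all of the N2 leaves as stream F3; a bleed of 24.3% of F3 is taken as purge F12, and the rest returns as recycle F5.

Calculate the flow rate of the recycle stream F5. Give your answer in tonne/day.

954 tonne/day

N2 enters only via F4 and leaves only via the purge: 1262×0.147 = 0.243×(N2 in F3), and the absorber passes all N2, so N2 in F7 = N2 in F3 = 763.43 tonne/day.
H2 in F7: m_A = 1262×0.853 + (1−0.243)·(1−0.658)·m_A, so m_A = 1076.5/0.7411 = 1452.5 tonne/day.
F3 = (1−0.658)×1452.5 + 763.43 = 1260.2 tonne/day.
Recycle F5 = (1−0.243)×1260.2 = 953.97 tonne/day.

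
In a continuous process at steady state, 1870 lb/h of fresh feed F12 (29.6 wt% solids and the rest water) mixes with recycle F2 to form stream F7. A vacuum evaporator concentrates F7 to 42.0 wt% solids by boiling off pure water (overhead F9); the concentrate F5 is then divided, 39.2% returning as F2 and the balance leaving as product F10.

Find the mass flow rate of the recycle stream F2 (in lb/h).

Overall solids balance (none leaves overhead): solids in fresh feed = solids in product, i.e. 1870×0.296 = (1−0.392)·F5·0.420.
F5 = 553.52/(0.420×0.608) = 2167.6 lb/h.
Recycle F2 = 0.392×2167.6 = 849.7 lb/h.

849.7 lb/h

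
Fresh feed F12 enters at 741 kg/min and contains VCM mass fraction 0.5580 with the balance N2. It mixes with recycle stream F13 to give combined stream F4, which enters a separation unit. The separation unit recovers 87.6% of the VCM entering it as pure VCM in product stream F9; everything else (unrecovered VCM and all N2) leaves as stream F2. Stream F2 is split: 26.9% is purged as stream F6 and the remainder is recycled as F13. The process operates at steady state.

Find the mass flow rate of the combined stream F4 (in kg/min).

N2 enters only via F12 and leaves only via the purge: 741×0.442 = 0.269×(N2 in F2), and the separation unit passes all N2, so N2 in F4 = N2 in F2 = 1217.6 kg/min.
VCM in F4: m_A = 741×0.558 + (1−0.269)·(1−0.876)·m_A, so m_A = 413.48/0.9094 = 454.69 kg/min.
F4 = 454.69 + 1217.6 = 1672.2 kg/min.

1672 kg/min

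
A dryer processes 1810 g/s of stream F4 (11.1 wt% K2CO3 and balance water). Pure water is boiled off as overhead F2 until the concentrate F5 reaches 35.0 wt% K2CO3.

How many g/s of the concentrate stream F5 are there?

K2CO3 is conserved: 1810×0.111 = 200.91 g/s all reports to the concentrate.
Concentrate = 200.91/(target fraction) = 574.03 g/s.

574 g/s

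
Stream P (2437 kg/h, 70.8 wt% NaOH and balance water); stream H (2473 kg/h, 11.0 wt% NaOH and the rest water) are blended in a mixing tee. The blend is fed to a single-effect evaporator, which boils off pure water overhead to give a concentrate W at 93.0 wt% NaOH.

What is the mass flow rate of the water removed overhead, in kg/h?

2762 kg/h

NaOH entering = 2437×0.708 + 2473×0.110 = 1997.4 kg/h.
All NaOH reports to W, so W = 1997.4/0.930 = 2147.8 kg/h.
Total feed = 4910 kg/h; overhead = 4910 − 2147.8 = 2762.2 kg/h.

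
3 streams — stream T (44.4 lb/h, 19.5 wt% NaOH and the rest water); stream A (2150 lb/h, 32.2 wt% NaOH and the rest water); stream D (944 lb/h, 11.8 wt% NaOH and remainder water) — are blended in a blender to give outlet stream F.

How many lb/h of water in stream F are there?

2326 lb/h

water out = water in = 44.4×0.805 + 2150×0.678 + 944×0.882 = 2326.1 lb/h.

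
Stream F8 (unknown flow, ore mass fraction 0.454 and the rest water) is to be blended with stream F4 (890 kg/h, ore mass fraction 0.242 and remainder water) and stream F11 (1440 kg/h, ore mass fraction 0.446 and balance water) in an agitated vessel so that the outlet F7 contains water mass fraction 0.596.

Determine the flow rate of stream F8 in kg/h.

1674 kg/h

Let F8 be the unknown flow. Total out = 2330 + F8.
water balance: 1472.4 + 0.546·F8 = 0.596·(2330 + F8)
(0.546 − 0.596)·F8 = 0.596×2330 − 1472.4 = -83.7
F8 = -83.7 / -0.050 = 1674 kg/h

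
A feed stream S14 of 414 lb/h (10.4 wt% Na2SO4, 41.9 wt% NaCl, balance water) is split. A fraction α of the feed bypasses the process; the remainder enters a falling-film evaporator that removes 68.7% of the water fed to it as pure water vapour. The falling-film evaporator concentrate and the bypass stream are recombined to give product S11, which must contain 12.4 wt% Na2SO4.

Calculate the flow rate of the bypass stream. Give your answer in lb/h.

210.2 lb/h

All 414×0.104 = 43.056 lb/h of Na2SO4 reaches S11, so S11 = 43.056/0.124 = 347.23 lb/h and vapour = 66.774 lb/h.
The evaporator receives (1−α)·414 of feed at 0.477 water and removes 0.687 of that water:
0.687×0.477×(1−α)×414 = 66.774
(1−α) = 66.774/135.67 = 0.4922;  α = 0.5078.
Bypass flow = 0.5078×414 = 210.23 lb/h.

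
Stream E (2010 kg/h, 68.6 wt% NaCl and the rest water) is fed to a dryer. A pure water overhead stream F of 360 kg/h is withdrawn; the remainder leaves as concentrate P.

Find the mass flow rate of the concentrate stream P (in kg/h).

1650 kg/h

Concentrate = 2010 − 360 = 1650 kg/h.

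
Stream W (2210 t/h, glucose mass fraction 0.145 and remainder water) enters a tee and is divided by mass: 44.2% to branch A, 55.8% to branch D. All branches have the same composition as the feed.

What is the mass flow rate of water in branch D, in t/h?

1054 t/h

Branch D total = 0.558×2210 = 1233.2 t/h.
water in D = 0.855×1233.2 = 1054.4 t/h.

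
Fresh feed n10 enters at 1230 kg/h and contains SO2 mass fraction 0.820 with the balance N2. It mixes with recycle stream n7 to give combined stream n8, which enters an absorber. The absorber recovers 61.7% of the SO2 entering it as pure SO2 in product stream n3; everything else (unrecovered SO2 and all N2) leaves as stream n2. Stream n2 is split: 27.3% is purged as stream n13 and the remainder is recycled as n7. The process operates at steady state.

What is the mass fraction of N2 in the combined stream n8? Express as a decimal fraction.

N2 enters only via n10 and leaves only via the purge: 1230×0.180 = 0.273×(N2 in n2), and the absorber passes all N2, so N2 in n8 = N2 in n2 = 810.99 kg/h.
SO2 in n8: m_A = 1230×0.820 + (1−0.273)·(1−0.617)·m_A, so m_A = 1008.6/0.7216 = 1397.8 kg/h.
n8 = 1397.8 + 810.99 = 2208.8 kg/h.
N2 fraction in n8 = 810.99/2208.8 = 0.367.

0.367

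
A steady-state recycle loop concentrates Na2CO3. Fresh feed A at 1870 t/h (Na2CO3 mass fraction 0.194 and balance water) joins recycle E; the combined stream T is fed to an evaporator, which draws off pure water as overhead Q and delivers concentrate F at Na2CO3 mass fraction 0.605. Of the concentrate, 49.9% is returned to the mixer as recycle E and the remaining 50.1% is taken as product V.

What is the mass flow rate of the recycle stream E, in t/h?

Overall Na2CO3 balance (none leaves overhead): Na2CO3 in fresh feed = Na2CO3 in product, i.e. 1870×0.194 = (1−0.499)·F·0.605.
F = 362.78/(0.605×0.501) = 1196.9 t/h.
Recycle E = 0.499×1196.9 = 597.24 t/h.

597.2 t/h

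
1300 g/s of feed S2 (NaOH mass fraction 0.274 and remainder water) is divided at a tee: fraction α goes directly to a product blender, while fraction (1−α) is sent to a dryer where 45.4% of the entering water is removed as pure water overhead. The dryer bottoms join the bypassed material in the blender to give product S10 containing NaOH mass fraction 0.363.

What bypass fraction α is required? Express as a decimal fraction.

0.256

All 1300×0.274 = 356.2 g/s of NaOH reaches S10, so S10 = 356.2/0.363 = 981.27 g/s and vapour = 318.73 g/s.
The evaporator receives (1−α)·1300 of feed at 0.726 water and removes 0.454 of that water:
0.454×0.726×(1−α)×1300 = 318.73
(1−α) = 318.73/428.49 = 0.7439;  α = 0.2561.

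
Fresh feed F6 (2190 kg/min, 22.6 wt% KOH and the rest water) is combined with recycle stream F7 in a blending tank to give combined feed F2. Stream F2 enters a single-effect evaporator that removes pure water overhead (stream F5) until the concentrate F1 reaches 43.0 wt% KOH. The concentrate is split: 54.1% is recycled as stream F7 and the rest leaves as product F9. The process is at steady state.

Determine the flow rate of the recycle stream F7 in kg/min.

Overall KOH balance (none leaves overhead): KOH in fresh feed = KOH in product, i.e. 2190×0.226 = (1−0.541)·F1·0.430.
F1 = 494.94/(0.430×0.459) = 2507.7 kg/min.
Recycle F7 = 0.541×2507.7 = 1356.7 kg/min.

1357 kg/min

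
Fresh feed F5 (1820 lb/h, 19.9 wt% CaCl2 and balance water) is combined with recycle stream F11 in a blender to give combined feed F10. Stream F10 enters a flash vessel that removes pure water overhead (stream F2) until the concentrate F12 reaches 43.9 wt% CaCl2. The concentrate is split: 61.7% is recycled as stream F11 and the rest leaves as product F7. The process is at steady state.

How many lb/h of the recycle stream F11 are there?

1329 lb/h

Overall CaCl2 balance (none leaves overhead): CaCl2 in fresh feed = CaCl2 in product, i.e. 1820×0.199 = (1−0.617)·F12·0.439.
F12 = 362.18/(0.439×0.383) = 2154.1 lb/h.
Recycle F11 = 0.617×2154.1 = 1329.1 lb/h.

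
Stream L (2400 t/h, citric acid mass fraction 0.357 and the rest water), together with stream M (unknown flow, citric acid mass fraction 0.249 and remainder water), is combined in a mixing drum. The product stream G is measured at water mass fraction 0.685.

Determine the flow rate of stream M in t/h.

1527 t/h

Let M be the unknown flow. Total out = 2400 + M.
water balance: 1543.2 + 0.751·M = 0.685·(2400 + M)
(0.751 − 0.685)·M = 0.685×2400 − 1543.2 = 100.8
M = 100.8 / 0.066 = 1527.3 t/h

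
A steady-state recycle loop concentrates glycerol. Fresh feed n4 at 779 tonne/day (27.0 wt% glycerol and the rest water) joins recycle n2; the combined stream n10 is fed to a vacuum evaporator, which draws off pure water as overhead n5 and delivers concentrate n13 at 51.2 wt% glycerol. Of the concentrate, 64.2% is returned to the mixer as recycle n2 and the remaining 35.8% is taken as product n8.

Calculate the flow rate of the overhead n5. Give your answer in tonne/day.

368.2 tonne/day

Overall glycerol balance (none leaves overhead): glycerol in fresh feed = glycerol in product, i.e. 779×0.270 = (1−0.642)·n13·0.512.
n13 = 210.33/(0.512×0.358) = 1147.5 tonne/day.
Recycle n2 = 0.642×1147.5 = 736.69 tonne/day.
Combined feed n10 = 779 + 736.69 = 1515.7 tonne/day.
Overhead n5 = n10 − n13 = 1515.7 − 1147.5 = 368.2 tonne/day.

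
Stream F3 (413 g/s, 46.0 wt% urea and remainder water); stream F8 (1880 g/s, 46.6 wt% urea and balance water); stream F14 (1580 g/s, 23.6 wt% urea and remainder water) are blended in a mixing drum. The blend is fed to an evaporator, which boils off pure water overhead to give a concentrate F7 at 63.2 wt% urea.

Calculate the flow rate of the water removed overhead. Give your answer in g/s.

1596 g/s

urea entering = 413×0.460 + 1880×0.466 + 1580×0.236 = 1438.9 g/s.
All urea reports to F7, so F7 = 1438.9/0.632 = 2276.8 g/s.
Total feed = 3873 g/s; overhead = 3873 − 2276.8 = 1596.2 g/s.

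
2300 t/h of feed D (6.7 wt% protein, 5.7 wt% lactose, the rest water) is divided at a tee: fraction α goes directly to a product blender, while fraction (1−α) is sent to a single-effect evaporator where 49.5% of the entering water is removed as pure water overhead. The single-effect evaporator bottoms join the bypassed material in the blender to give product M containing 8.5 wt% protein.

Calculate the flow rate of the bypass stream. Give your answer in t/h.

All 2300×0.067 = 154.1 t/h of protein reaches M, so M = 154.1/0.085 = 1812.9 t/h and vapour = 487.06 t/h.
The evaporator receives (1−α)·2300 of feed at 0.876 water and removes 0.495 of that water:
0.495×0.876×(1−α)×2300 = 487.06
(1−α) = 487.06/997.33 = 0.4884;  α = 0.5116.
Bypass flow = 0.5116×2300 = 1176.8 t/h.

1177 t/h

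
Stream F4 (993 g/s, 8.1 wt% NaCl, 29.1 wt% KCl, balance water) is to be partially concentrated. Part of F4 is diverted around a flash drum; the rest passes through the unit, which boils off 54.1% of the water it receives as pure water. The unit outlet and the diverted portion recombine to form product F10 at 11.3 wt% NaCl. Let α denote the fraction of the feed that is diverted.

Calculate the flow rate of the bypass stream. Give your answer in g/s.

All 993×0.081 = 80.433 g/s of NaCl reaches F10, so F10 = 80.433/0.113 = 711.8 g/s and vapour = 281.2 g/s.
The evaporator receives (1−α)·993 of feed at 0.628 water and removes 0.541 of that water:
0.541×0.628×(1−α)×993 = 281.2
(1−α) = 281.2/337.37 = 0.8335;  α = 0.1665.
Bypass flow = 0.1665×993 = 165.32 g/s.

165.3 g/s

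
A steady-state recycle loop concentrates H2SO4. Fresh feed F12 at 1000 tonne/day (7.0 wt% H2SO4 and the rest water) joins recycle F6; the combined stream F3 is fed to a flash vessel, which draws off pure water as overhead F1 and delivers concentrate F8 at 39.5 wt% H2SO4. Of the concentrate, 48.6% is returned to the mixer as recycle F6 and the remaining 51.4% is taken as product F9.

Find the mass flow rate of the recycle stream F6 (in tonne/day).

Overall H2SO4 balance (none leaves overhead): H2SO4 in fresh feed = H2SO4 in product, i.e. 1000×0.070 = (1−0.486)·F8·0.395.
F8 = 70/(0.395×0.514) = 344.78 tonne/day.
Recycle F6 = 0.486×344.78 = 167.56 tonne/day.

167.6 tonne/day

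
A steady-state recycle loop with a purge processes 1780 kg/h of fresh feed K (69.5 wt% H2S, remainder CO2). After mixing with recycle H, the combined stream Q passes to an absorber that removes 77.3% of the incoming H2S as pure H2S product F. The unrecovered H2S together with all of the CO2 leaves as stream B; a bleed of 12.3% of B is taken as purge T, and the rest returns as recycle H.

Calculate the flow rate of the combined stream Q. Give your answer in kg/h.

5958 kg/h

CO2 enters only via K and leaves only via the purge: 1780×0.305 = 0.123×(CO2 in B), and the absorber passes all CO2, so CO2 in Q = CO2 in B = 4413.8 kg/h.
H2S in Q: m_A = 1780×0.695 + (1−0.123)·(1−0.773)·m_A, so m_A = 1237.1/0.8009 = 1544.6 kg/h.
Q = 1544.6 + 4413.8 = 5958.4 kg/h.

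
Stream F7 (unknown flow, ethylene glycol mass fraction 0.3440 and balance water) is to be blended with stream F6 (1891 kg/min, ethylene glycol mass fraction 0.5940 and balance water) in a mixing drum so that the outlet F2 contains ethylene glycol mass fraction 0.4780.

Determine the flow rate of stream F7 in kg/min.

Let F7 be the unknown flow. Total out = 1891 + F7.
ethylene glycol balance: 1123.3 + 0.344·F7 = 0.478·(1891 + F7)
(0.344 − 0.478)·F7 = 0.478×1891 − 1123.3 = -219.36
F7 = -219.36 / -0.134 = 1637 kg/min

1637 kg/min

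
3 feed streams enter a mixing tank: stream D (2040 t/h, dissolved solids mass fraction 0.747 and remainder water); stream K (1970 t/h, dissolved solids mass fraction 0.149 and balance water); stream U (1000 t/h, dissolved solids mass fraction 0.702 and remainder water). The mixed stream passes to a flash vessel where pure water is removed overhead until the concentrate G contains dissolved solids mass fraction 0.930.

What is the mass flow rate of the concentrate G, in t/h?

dissolved solids entering = 2040×0.747 + 1970×0.149 + 1000×0.702 = 2519.4 t/h.
All dissolved solids reports to G, so G = 2519.4/0.930 = 2709 t/h.

2709 t/h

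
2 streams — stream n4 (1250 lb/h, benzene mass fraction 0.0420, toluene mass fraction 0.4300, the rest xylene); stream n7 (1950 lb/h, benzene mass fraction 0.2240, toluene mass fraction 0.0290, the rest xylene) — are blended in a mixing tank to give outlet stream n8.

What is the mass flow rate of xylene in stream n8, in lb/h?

xylene out = xylene in = 1250×0.528 + 1950×0.747 = 2116.7 lb/h.

2117 lb/h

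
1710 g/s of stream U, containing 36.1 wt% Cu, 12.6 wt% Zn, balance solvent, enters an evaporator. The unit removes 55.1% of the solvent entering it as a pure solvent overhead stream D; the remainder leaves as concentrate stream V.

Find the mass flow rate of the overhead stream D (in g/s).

solvent entering = 1710×0.513 = 877.23 g/s; overhead removed = 0.551×877.23 = 483.35 g/s.

483.4 g/s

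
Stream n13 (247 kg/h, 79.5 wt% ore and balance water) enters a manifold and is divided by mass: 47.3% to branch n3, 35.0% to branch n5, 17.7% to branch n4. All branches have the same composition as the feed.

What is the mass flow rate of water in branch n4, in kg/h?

8.962 kg/h

Branch n4 total = 0.177×247 = 43.719 kg/h.
water in n4 = 0.205×43.719 = 8.9624 kg/h.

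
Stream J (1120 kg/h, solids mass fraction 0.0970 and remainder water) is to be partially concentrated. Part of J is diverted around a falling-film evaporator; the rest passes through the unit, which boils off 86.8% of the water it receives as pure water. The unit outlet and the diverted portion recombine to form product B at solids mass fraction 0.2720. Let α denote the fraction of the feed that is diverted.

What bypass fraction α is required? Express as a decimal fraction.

0.179

All 1120×0.097 = 108.64 kg/h of solids reaches B, so B = 108.64/0.272 = 399.41 kg/h and vapour = 720.59 kg/h.
The evaporator receives (1−α)·1120 of feed at 0.903 water and removes 0.868 of that water:
0.868×0.903×(1−α)×1120 = 720.59
(1−α) = 720.59/877.86 = 0.8208;  α = 0.1792.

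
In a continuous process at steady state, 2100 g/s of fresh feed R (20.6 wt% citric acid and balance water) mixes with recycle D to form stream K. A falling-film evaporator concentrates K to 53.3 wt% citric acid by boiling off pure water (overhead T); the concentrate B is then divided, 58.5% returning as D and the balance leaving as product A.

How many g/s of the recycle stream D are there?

Overall citric acid balance (none leaves overhead): citric acid in fresh feed = citric acid in product, i.e. 2100×0.206 = (1−0.585)·B·0.533.
B = 432.6/(0.533×0.415) = 1955.7 g/s.
Recycle D = 0.585×1955.7 = 1144.1 g/s.

1144 g/s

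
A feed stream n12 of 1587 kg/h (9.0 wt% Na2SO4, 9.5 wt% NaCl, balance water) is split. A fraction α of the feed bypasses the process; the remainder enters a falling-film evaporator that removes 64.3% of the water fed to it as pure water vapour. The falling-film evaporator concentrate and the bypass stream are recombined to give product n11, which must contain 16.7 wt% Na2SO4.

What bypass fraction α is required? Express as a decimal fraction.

All 1587×0.090 = 142.83 kg/h of Na2SO4 reaches n11, so n11 = 142.83/0.167 = 855.27 kg/h and vapour = 731.73 kg/h.
The evaporator receives (1−α)·1587 of feed at 0.815 water and removes 0.643 of that water:
0.643×0.815×(1−α)×1587 = 731.73
(1−α) = 731.73/831.66 = 0.8798;  α = 0.1202.

0.120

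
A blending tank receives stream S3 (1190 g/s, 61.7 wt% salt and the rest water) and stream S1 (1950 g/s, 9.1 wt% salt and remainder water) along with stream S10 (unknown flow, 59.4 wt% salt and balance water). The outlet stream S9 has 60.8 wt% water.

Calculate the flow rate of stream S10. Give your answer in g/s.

Let S10 be the unknown flow. Total out = 3140 + S10.
water balance: 2228.3 + 0.406·S10 = 0.608·(3140 + S10)
(0.406 − 0.608)·S10 = 0.608×3140 − 2228.3 = -319.2
S10 = -319.2 / -0.202 = 1580.2 g/s

1580 g/s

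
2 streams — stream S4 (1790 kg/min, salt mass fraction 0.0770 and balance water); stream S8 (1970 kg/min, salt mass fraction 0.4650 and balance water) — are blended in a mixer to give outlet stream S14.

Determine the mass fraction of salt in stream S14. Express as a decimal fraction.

0.2803

Total flow out = 1790 + 1970 = 3760 kg/min.
salt in = 1790×0.077 + 1970×0.465 = 1053.9 kg/min.
salt mass fraction in S14 = 1053.9/3760 = 0.2803.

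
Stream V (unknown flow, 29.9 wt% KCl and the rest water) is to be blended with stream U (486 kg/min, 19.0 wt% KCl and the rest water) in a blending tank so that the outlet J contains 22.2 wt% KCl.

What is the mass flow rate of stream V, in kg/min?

202 kg/min

Let V be the unknown flow. Total out = 486 + V.
KCl balance: 92.34 + 0.299·V = 0.222·(486 + V)
(0.299 − 0.222)·V = 0.222×486 − 92.34 = 15.552
V = 15.552 / 0.077 = 201.97 kg/min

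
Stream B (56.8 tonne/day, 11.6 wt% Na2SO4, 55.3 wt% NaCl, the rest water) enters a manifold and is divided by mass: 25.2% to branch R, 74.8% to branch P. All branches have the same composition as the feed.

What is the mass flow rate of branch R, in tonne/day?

Branch R flow = 0.252×56.8 = 14.314 tonne/day.

14.31 tonne/day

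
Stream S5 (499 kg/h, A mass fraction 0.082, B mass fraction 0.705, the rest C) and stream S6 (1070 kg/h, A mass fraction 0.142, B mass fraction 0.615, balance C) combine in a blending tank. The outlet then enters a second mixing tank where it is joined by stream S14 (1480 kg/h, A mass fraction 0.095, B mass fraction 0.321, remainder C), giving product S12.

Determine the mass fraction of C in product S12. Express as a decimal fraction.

Overall, product flow = 3049 kg/h.
C in = 499×0.213 + 1070×0.243 + 1480×0.584 = 1230.6 kg/h.
C fraction in S12 = 0.404.

0.404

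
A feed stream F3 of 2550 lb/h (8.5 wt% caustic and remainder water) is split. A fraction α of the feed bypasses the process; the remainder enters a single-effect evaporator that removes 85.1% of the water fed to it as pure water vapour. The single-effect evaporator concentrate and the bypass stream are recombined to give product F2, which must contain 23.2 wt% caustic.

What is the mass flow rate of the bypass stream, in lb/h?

475 lb/h

All 2550×0.085 = 216.75 lb/h of caustic reaches F2, so F2 = 216.75/0.232 = 934.27 lb/h and vapour = 1615.7 lb/h.
The evaporator receives (1−α)·2550 of feed at 0.915 water and removes 0.851 of that water:
0.851×0.915×(1−α)×2550 = 1615.7
(1−α) = 1615.7/1985.6 = 0.8137;  α = 0.1863.
Bypass flow = 0.1863×2550 = 475 lb/h.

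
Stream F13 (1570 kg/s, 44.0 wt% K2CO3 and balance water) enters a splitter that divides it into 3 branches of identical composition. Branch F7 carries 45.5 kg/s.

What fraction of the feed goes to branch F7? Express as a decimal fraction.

Fraction to F7 = 45.5/1570 = 0.0290.

0.029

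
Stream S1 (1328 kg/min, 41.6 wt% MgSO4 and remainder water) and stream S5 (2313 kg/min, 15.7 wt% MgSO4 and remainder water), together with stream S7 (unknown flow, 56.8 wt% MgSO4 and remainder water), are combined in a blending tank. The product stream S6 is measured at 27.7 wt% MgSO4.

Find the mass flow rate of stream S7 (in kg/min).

Let S7 be the unknown flow. Total out = 3641 + S7.
MgSO4 balance: 915.59 + 0.568·S7 = 0.277·(3641 + S7)
(0.568 − 0.277)·S7 = 0.277×3641 − 915.59 = 92.968
S7 = 92.968 / 0.291 = 319.48 kg/min

319.5 kg/min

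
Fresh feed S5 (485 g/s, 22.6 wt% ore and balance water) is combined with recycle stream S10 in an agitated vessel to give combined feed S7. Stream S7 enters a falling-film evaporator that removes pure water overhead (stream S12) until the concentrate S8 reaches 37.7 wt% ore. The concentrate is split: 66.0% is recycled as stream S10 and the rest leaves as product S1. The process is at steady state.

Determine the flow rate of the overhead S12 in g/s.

Overall ore balance (none leaves overhead): ore in fresh feed = ore in product, i.e. 485×0.226 = (1−0.660)·S8·0.377.
S8 = 109.61/(0.377×0.340) = 855.13 g/s.
Recycle S10 = 0.660×855.13 = 564.38 g/s.
Combined feed S7 = 485 + 564.38 = 1049.4 g/s.
Overhead S12 = S7 − S8 = 1049.4 − 855.13 = 194.26 g/s.

194.3 g/s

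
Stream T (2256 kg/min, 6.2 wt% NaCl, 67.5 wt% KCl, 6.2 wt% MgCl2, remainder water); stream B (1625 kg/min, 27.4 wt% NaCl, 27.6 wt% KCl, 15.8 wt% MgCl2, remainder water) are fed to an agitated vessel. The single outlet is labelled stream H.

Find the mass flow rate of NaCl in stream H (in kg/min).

NaCl out = NaCl in = 2256×0.062 + 1625×0.274 = 585.12 kg/min.

585.1 kg/min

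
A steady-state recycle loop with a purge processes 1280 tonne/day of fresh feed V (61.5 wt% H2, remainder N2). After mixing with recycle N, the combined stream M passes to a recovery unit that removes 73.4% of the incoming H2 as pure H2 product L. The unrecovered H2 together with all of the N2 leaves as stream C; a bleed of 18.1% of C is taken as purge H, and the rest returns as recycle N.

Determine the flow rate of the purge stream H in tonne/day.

N2 enters only via V and leaves only via the purge: 1280×0.385 = 0.181×(N2 in C), and the recovery unit passes all N2, so N2 in M = N2 in C = 2722.7 tonne/day.
H2 in M: m_A = 1280×0.615 + (1−0.181)·(1−0.734)·m_A, so m_A = 787.2/0.7821 = 1006.5 tonne/day.
C = (1−0.734)×1006.5 + 2722.7 = 2990.4 tonne/day.
Purge H = 0.181×2990.4 = 541.26 tonne/day.

541.3 tonne/day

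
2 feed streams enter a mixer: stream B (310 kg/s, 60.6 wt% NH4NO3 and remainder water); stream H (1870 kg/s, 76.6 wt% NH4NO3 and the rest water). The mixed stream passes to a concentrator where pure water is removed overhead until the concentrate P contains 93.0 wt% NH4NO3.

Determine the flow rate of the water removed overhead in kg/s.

437.8 kg/s

NH4NO3 entering = 310×0.606 + 1870×0.766 = 1620.3 kg/s.
All NH4NO3 reports to P, so P = 1620.3/0.930 = 1742.2 kg/s.
Total feed = 2180 kg/s; overhead = 2180 − 1742.2 = 437.76 kg/s.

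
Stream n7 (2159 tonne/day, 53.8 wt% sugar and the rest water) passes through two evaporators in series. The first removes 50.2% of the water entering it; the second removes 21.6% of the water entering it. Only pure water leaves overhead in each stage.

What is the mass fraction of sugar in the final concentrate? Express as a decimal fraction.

water in feed = 2159×0.462 = 997.46 tonne/day.
After stage 1: water left = (1−0.502)×997.46 = 496.73; stream total = 1658.3 tonne/day.
After stage 2: water left = (1−0.216)×496.73 = 389.44; final concentrate = 1551 tonne/day.
sugar fraction = 1161.5/1551 = 0.7489.

0.7489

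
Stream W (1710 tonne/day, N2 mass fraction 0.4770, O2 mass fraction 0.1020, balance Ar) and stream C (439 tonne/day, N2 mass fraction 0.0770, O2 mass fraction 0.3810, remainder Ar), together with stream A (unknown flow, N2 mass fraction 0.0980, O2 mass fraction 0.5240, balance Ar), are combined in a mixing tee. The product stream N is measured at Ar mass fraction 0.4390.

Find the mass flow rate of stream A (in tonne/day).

Let A be the unknown flow. Total out = 2149 + A.
Ar balance: 957.85 + 0.378·A = 0.439·(2149 + A)
(0.378 − 0.439)·A = 0.439×2149 − 957.85 = -14.437
A = -14.437 / -0.061 = 236.67 tonne/day

236.7 tonne/day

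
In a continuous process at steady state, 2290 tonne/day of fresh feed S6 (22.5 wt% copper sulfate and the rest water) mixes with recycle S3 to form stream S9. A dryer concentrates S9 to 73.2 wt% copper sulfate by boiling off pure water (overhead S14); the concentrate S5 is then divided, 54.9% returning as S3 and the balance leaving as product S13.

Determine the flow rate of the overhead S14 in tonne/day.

Overall copper sulfate balance (none leaves overhead): copper sulfate in fresh feed = copper sulfate in product, i.e. 2290×0.225 = (1−0.549)·S5·0.732.
S5 = 515.25/(0.732×0.451) = 1560.7 tonne/day.
Recycle S3 = 0.549×1560.7 = 856.85 tonne/day.
Combined feed S9 = 2290 + 856.85 = 3146.8 tonne/day.
Overhead S14 = S9 − S5 = 3146.8 − 1560.7 = 1586.1 tonne/day.

1586 tonne/day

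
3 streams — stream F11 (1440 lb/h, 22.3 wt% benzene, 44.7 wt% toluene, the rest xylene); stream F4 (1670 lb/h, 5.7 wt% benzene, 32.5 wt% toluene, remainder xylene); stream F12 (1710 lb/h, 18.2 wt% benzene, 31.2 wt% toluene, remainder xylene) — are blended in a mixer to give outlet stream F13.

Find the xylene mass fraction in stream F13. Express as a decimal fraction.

Total flow out = 1440 + 1670 + 1710 = 4820 lb/h.
xylene in = 1440×0.330 + 1670×0.618 + 1710×0.506 = 2372.5 lb/h.
xylene mass fraction in F13 = 2372.5/4820 = 0.4922.

0.4922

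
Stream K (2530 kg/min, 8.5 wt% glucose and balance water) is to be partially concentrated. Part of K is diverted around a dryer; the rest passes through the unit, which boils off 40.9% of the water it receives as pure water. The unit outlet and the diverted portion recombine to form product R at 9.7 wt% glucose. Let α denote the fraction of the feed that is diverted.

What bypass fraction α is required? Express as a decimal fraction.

0.669

All 2530×0.085 = 215.05 kg/min of glucose reaches R, so R = 215.05/0.097 = 2217 kg/min and vapour = 312.99 kg/min.
The evaporator receives (1−α)·2530 of feed at 0.915 water and removes 0.409 of that water:
0.409×0.915×(1−α)×2530 = 312.99
(1−α) = 312.99/946.81 = 0.3306;  α = 0.6694.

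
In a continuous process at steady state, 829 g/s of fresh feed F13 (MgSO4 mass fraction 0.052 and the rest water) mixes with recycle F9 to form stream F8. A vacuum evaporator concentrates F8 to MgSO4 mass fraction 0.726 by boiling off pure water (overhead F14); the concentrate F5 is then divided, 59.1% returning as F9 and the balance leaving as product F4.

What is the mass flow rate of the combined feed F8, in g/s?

Overall MgSO4 balance (none leaves overhead): MgSO4 in fresh feed = MgSO4 in product, i.e. 829×0.052 = (1−0.591)·F5·0.726.
F5 = 43.108/(0.726×0.409) = 145.18 g/s.
Recycle F9 = 0.591×145.18 = 85.8 g/s.
Combined feed F8 = 829 + 85.8 = 914.8 g/s.

914.8 g/s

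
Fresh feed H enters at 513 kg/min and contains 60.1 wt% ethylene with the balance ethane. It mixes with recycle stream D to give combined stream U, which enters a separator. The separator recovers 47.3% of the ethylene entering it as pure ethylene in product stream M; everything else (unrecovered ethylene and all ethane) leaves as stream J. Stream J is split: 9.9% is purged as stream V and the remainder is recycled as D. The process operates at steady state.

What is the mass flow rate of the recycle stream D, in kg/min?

ethane enters only via H and leaves only via the purge: 513×0.399 = 0.099×(ethane in J), and the separator passes all ethane, so ethane in U = ethane in J = 2067.5 kg/min.
ethylene in U: m_A = 513×0.601 + (1−0.099)·(1−0.473)·m_A, so m_A = 308.31/0.5252 = 587.07 kg/min.
J = (1−0.473)×587.07 + 2067.5 = 2376.9 kg/min.
Recycle D = (1−0.099)×2376.9 = 2141.6 kg/min.

2142 kg/min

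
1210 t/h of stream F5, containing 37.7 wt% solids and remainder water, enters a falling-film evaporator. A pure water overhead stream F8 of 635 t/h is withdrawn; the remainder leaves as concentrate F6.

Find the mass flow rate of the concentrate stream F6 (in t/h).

Concentrate = 1210 − 635 = 575 t/h.

575 t/h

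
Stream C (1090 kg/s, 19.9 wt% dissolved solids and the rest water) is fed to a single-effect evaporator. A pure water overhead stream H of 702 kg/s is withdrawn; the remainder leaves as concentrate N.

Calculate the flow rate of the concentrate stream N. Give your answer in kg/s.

Concentrate = 1090 − 702 = 388 kg/s.

388 kg/s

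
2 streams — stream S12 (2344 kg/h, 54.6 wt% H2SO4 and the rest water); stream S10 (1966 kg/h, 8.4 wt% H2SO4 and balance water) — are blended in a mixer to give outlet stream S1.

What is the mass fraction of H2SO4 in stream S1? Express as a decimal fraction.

Total flow out = 2344 + 1966 = 4310 kg/h.
H2SO4 in = 2344×0.546 + 1966×0.084 = 1445 kg/h.
H2SO4 mass fraction in S1 = 1445/4310 = 0.335.

0.335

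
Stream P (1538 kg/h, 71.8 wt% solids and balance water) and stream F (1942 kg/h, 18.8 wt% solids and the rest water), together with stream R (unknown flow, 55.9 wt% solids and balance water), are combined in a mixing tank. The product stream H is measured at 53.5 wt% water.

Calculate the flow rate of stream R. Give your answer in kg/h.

1583 kg/h

Let R be the unknown flow. Total out = 3480 + R.
water balance: 2010.6 + 0.441·R = 0.535·(3480 + R)
(0.441 − 0.535)·R = 0.535×3480 − 2010.6 = -148.82
R = -148.82 / -0.094 = 1583.2 kg/h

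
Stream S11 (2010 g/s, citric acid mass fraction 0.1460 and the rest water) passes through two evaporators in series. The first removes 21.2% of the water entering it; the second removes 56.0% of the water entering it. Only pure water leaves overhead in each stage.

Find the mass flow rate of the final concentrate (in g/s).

water in feed = 2010×0.854 = 1716.5 g/s.
After stage 1: water left = (1−0.212)×1716.5 = 1352.6; stream total = 1646.1 g/s.
After stage 2: water left = (1−0.560)×1352.6 = 595.16; final concentrate = 888.62 g/s.

888.6 g/s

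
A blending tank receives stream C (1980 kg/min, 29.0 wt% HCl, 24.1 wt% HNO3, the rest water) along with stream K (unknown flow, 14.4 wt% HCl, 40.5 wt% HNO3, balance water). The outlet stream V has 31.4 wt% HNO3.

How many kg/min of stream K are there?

1588 kg/min

Let K be the unknown flow. Total out = 1980 + K.
HNO3 balance: 477.18 + 0.405·K = 0.314·(1980 + K)
(0.405 − 0.314)·K = 0.314×1980 − 477.18 = 144.54
K = 144.54 / 0.091 = 1588.4 kg/min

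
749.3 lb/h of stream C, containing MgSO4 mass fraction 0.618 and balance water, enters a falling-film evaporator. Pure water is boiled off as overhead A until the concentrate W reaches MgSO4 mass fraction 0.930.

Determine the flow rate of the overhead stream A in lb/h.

251.4 lb/h

MgSO4 is conserved: 749.3×0.618 = 463.07 lb/h all reports to the concentrate.
Concentrate = 463.07/(target fraction) = 497.92 lb/h.
Overhead = 749.3 − 497.92 = 251.38 lb/h.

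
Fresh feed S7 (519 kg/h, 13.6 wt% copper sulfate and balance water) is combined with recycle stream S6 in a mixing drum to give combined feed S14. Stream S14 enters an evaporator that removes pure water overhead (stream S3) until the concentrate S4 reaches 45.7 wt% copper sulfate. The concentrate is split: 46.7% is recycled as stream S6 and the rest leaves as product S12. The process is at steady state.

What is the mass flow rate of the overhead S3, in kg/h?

364.5 kg/h

Overall copper sulfate balance (none leaves overhead): copper sulfate in fresh feed = copper sulfate in product, i.e. 519×0.136 = (1−0.467)·S4·0.457.
S4 = 70.584/(0.457×0.533) = 289.78 kg/h.
Recycle S6 = 0.467×289.78 = 135.33 kg/h.
Combined feed S14 = 519 + 135.33 = 654.33 kg/h.
Overhead S3 = S14 − S4 = 654.33 − 289.78 = 364.55 kg/h.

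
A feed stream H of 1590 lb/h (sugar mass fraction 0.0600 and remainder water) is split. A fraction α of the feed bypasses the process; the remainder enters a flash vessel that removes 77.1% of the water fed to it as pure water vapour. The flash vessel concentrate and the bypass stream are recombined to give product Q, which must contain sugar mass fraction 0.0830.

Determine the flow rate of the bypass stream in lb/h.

982.1 lb/h

All 1590×0.060 = 95.4 lb/h of sugar reaches Q, so Q = 95.4/0.083 = 1149.4 lb/h and vapour = 440.6 lb/h.
The evaporator receives (1−α)·1590 of feed at 0.940 water and removes 0.771 of that water:
0.771×0.940×(1−α)×1590 = 440.6
(1−α) = 440.6/1152.3 = 0.3824;  α = 0.6176.
Bypass flow = 0.6176×1590 = 982.05 lb/h.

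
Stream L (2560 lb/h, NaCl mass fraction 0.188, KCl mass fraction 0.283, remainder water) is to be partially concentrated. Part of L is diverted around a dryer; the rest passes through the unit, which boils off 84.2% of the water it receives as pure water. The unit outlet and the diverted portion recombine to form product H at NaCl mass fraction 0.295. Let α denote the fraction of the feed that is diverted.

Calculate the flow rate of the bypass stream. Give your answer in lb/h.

All 2560×0.188 = 481.28 lb/h of NaCl reaches H, so H = 481.28/0.295 = 1631.5 lb/h and vapour = 928.54 lb/h.
The evaporator receives (1−α)·2560 of feed at 0.529 water and removes 0.842 of that water:
0.842×0.529×(1−α)×2560 = 928.54
(1−α) = 928.54/1140.3 = 0.8143;  α = 0.1857.
Bypass flow = 0.1857×2560 = 475.35 lb/h.

475.3 lb/h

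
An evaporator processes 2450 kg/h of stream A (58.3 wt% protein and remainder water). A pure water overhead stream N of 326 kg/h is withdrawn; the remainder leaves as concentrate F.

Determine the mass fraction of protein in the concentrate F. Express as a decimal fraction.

0.672

protein is not removed: 2450×0.583 = 1428.3 kg/h of protein enters F.
Concentrate = 2450 − 326 = 2124 kg/h.
Mass fraction = 1428.3/2124 = 0.672.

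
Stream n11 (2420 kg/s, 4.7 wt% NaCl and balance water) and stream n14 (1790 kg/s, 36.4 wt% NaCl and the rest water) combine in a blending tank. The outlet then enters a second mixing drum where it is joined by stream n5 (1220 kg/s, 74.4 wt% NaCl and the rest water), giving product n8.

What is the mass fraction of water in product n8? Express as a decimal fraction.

0.692

Overall, product flow = 5430 kg/s.
water in = 2420×0.953 + 1790×0.636 + 1220×0.256 = 3757 kg/s.
water fraction in n8 = 0.692.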